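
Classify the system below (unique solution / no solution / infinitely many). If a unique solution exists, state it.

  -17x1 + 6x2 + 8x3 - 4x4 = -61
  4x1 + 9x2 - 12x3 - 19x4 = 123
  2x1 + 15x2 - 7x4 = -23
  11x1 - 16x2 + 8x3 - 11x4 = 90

x1 = 1, x2 = -4, x3 = -5, x4 = -5

Row-reduce the augmented matrix:
R1 ← R1 / (-17).
R2 ← R2 − 4·R1.
R3 ← R3 − 2·R1.
R4 ← R4 − 11·R1.
R2 ← R2 / (177/17).
R1 ← R1 + 6/17·R2.
R3 ← R3 − 267/17·R2.
R4 ← R4 + 206/17·R2.
R3 ← R3 / (956/59).
R1 ← R1 + 48/59·R3.
R2 ← R2 + 172/177·R3.
R4 ← R4 − 248/177·R3.
R4 ← R4 / (-27785/717).
R1 ← R1 − 166/239·R4.
R2 ← R2 + 401/717·R4.
R3 ← R3 − 667/478·R4.
Reading off the reduced rows gives x1 = 1, x2 = -4, x3 = -5, x4 = -5.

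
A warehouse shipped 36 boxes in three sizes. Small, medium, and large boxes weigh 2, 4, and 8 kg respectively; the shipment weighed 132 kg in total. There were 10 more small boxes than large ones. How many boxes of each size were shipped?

Let s = small boxes, m = medium boxes, l = large boxes.
  s + m + l = 36
  8l + 4m + 2s = 132
  s - l = 10
Row-reduce the augmented matrix:
R2 ← R2 − 2·R1.
R3 ← R3 − 1·R1.
R2 ← R2 / (2).
R1 ← R1 − 1·R2.
R3 ← R3 + 1·R2.
R1 ← R1 + 2·R3.
R2 ← R2 − 3·R3.
Reading off the reduced rows gives s = 14, m = 18, l = 4.

small boxes: 14, medium boxes: 18, large boxes: 4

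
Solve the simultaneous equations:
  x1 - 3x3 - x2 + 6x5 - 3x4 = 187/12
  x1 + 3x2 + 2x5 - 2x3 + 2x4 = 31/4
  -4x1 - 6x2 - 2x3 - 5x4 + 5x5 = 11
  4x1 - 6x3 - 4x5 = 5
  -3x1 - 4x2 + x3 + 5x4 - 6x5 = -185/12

x1 = -1/4, x2 = 2/3, x3 = -2, x4 = -1/2, x5 = 3/2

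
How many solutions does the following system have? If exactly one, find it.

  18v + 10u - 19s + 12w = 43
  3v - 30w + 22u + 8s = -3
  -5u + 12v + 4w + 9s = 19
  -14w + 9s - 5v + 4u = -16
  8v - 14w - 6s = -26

no solution

Row-reduce:
R1 ← R1 / (10).
R2 ← R2 − 22·R1.
R3 ← R3 + 5·R1.
R4 ← R4 − 4·R1.
R2 ← R2 / (-183/5).
R1 ← R1 − 9/5·R2.
R3 ← R3 − 21·R2.
R4 ← R4 + 61/5·R2.
R5 ← R5 − 8·R2.
R3 ← R3 / (-1364/61).
R1 ← R1 + 96/61·R3.
R2 ← R2 − 94/61·R3.
R5 ← R5 + 1606/61·R3.
Swap R4 and R5.
R4 ← R4 / (-3493/124).
R1 ← R1 + 973/682·R4.
R2 ← R2 − 783/1364·R4.
R3 ← R3 + 3425/2728·R4.
Row 5 reduces to 0 = -2/3, a contradiction. The system is inconsistent.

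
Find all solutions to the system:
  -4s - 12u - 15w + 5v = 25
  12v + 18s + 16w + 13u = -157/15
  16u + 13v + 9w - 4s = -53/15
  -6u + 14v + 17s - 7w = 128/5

u = 1/3, v = 2/3, w = -9/5, s = 1/3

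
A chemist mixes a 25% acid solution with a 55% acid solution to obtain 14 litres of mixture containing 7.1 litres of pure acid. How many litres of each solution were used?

litres of solution A: 2, litres of solution B: 12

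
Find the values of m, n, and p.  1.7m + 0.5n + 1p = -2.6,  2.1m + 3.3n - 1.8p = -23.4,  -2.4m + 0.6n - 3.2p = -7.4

m = -3, n = -3, p = 4

Row-reduce the augmented matrix:
R1 ← R1 / (17/10).
R2 ← R2 − 21/10·R1.
R3 ← R3 + 12/5·R1.
R2 ← R2 / (228/85).
R1 ← R1 − 5/17·R2.
R3 ← R3 − 111/85·R2.
R3 ← R3 / (-59/190).
R1 ← R1 − 35/38·R3.
R2 ← R2 + 43/38·R3.
Reading off the reduced rows gives m = -3, n = -3, p = 4.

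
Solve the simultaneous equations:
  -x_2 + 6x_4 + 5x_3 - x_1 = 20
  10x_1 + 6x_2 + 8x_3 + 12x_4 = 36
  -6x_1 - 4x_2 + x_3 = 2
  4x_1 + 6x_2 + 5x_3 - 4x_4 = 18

infinitely many solutions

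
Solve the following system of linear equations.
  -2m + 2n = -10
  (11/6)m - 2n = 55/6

Row-reduce the augmented matrix:
R1 ← R1 / (-2).
R2 ← R2 − 11/6·R1.
R2 ← R2 / (-1/6).
R1 ← R1 + 1·R2.
Reading off the reduced rows gives m = 5, n = 0.

m = 5, n = 0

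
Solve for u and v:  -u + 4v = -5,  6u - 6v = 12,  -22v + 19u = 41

Row-reduce the augmented matrix:
R1 ← R1 / (-1).
R2 ← R2 − 6·R1.
R3 ← R3 − 19·R1.
R2 ← R2 / (18).
R1 ← R1 + 4·R2.
R3 ← R3 − 54·R2.
R3 reduces to 0 = 0, so the extra equation is consistent.
Reading off the reduced rows gives u = 1, v = -1.

u = 1, v = -1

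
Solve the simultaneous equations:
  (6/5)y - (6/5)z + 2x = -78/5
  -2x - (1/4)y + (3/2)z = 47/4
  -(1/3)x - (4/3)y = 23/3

Row-reduce the augmented matrix:
R1 ← R1 / (2).
R2 ← R2 + 2·R1.
R3 ← R3 + 1/3·R1.
R2 ← R2 / (19/20).
R1 ← R1 − 3/5·R2.
R3 ← R3 + 17/15·R2.
R3 ← R3 / (3/19).
R1 ← R1 + 15/19·R3.
R2 ← R2 − 6/19·R3.
Reading off the reduced rows gives x = -3, y = -5, z = 3.

x = -3, y = -5, z = 3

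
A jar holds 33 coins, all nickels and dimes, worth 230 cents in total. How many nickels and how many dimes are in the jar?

nickels: 20, dimes: 13

Let n = nickels, d = dimes.
  n + d = 33
  5n + 10d = 230
Row-reduce the augmented matrix:
R2 ← R2 − 5·R1.
R2 ← R2 / (5).
R1 ← R1 − 1·R2.
Reading off the reduced rows gives n = 20, d = 13.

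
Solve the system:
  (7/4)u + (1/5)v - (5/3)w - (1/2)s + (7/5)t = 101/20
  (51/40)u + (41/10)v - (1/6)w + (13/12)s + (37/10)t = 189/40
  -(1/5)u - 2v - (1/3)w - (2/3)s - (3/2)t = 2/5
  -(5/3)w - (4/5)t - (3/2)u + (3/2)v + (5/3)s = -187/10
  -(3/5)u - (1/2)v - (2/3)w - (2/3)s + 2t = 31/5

Row-reduce:
R1 ← R1 / (7/4).
R2 ← R2 − 51/40·R1.
R3 ← R3 + 1/5·R1.
R4 ← R4 + 3/2·R1.
R5 ← R5 + 3/5·R1.
R2 ← R2 / (692/175).
R1 ← R1 − 4/35·R2.
R3 ← R3 + 346/175·R2.
R4 ← R4 − 117/70·R2.
R5 ← R5 + 151/350·R2.
Swap R3 and R4.
R3 ← R3 / (-7345/2076).
R1 ← R1 + 170/173·R3.
R2 ← R2 − 275/1038·R3.
R5 ← R5 + 2333/2076·R3.
Swap R4 and R5.
R4 ← R4 / (-298/339).
R1 ← R1 + 170/339·R4.
R2 ← R2 − 140/339·R4.
R3 ← R3 + 20/113·R4.
Row 5 reduces to 0 = 3/2, a contradiction. The system is inconsistent.

no solution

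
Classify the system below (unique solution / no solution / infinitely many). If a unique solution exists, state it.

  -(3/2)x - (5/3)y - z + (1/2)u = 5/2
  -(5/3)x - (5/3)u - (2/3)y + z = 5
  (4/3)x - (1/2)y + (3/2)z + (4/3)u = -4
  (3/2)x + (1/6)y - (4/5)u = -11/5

Row-reduce the augmented matrix:
R1 ← R1 / (-3/2).
R2 ← R2 + 5/3·R1.
R3 ← R3 − 4/3·R1.
R4 ← R4 − 3/2·R1.
R2 ← R2 / (32/27).
R1 ← R1 − 10/9·R2.
R3 ← R3 + 107/54·R2.
R4 ← R4 + 3/2·R2.
R3 ← R3 / (265/64).
R1 ← R1 + 21/16·R3.
R2 ← R2 − 57/32·R3.
R4 ← R4 − 107/64·R3.
R4 ← R4 / (-247/106).
R1 ← R1 − 301/265·R4.
R2 ← R2 + 276/265·R4.
R3 ← R3 + 124/265·R4.
Reading off the reduced rows gives x = -2, y = 0, z = 0, u = -1.

x = -2, y = 0, z = 0, u = -1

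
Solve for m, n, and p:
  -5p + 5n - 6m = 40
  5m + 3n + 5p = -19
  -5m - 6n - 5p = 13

Row-reduce the augmented matrix:
R1 ← R1 / (-6).
R2 ← R2 − 5·R1.
R3 ← R3 + 5·R1.
R2 ← R2 / (43/6).
R1 ← R1 + 5/6·R2.
R3 ← R3 + 61/6·R2.
R3 ← R3 / (15/43).
R1 ← R1 − 40/43·R3.
R2 ← R2 − 5/43·R3.
Reading off the reduced rows gives m = -5, n = 2, p = 0.

m = -5, n = 2, p = 0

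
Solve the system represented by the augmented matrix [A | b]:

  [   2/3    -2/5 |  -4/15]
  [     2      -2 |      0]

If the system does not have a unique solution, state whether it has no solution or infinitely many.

x_1 = -1, x_2 = -1

Row-reduce the augmented matrix:
R1 ← R1 / (2/3).
R2 ← R2 − 2·R1.
R2 ← R2 / (-4/5).
R1 ← R1 + 3/5·R2.
Reading off the reduced rows gives x_1 = -1, x_2 = -1.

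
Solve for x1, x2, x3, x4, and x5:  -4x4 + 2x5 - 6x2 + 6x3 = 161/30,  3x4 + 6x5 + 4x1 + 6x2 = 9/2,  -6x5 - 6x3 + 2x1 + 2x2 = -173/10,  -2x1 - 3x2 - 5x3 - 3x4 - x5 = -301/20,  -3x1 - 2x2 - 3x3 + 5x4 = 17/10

x1 = -7/5, x2 = 3/4, x3 = 7/3, x4 = 6/5, x5 = 1/3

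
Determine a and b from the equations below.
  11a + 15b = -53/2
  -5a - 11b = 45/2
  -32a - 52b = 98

Row-reduce the augmented matrix:
R1 ← R1 / (11).
R2 ← R2 + 5·R1.
R3 ← R3 + 32·R1.
R2 ← R2 / (-46/11).
R1 ← R1 − 15/11·R2.
R3 ← R3 + 92/11·R2.
R3 reduces to 0 = 0, so the extra equation is consistent.
Reading off the reduced rows gives a = 1, b = -5/2.

a = 1, b = -5/2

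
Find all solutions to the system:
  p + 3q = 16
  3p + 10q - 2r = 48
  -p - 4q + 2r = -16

Row-reduce:
R2 ← R2 − 3·R1.
R3 ← R3 + 1·R1.
R1 ← R1 − 3·R2.
R3 ← R3 + 1·R2.
Rank is 2 with 3 unknowns, leaving r free.

infinitely many solutions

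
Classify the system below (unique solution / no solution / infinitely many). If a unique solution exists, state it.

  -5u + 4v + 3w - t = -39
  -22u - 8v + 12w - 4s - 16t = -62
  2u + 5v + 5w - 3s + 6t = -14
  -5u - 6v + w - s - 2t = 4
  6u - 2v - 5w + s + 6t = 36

Row-reduce:
R1 ← R1 / (-5).
R2 ← R2 + 22·R1.
R3 ← R3 − 2·R1.
R4 ← R4 + 5·R1.
R5 ← R5 − 6·R1.
R2 ← R2 / (-128/5).
R1 ← R1 + 4/5·R2.
R3 ← R3 − 33/5·R2.
R4 ← R4 + 10·R2.
R5 ← R5 − 14/5·R2.
R3 ← R3 / (377/64).
R1 ← R1 + 9/16·R3.
R2 ← R2 − 3/64·R3.
R4 ← R4 + 49/32·R3.
R5 ← R5 + 49/32·R3.
R4 ← R4 / (-183/377).
R1 ← R1 + 98/377·R4.
R2 ← R2 − 71/377·R4.
R3 ← R3 + 258/377·R4.
R5 ← R5 + 183/377·R4.
Row 5 reduces to 0 = 1, a contradiction. The system is inconsistent.

no solution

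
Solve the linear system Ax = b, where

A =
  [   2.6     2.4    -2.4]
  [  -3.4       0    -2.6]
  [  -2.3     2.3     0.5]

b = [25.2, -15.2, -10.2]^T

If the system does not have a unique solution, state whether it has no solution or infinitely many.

Row-reduce the augmented matrix:
R1 ← R1 / (13/5).
R2 ← R2 + 17/5·R1.
R3 ← R3 + 23/10·R1.
R2 ← R2 / (204/65).
R1 ← R1 − 12/13·R2.
R3 ← R3 − 115/26·R2.
R3 ← R3 / (13187/2040).
R1 ← R1 − 13/17·R3.
R2 ← R2 + 373/204·R3.
Reading off the reduced rows gives x_1 = 6, x_2 = 2, x_3 = -2.

x_1 = 6, x_2 = 2, x_3 = -2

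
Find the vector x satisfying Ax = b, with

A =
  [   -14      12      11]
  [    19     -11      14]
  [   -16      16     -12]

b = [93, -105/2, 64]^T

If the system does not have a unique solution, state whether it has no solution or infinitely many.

x_1 = -5/2, x_2 = 3, x_3 = 2

Row-reduce the augmented matrix:
R1 ← R1 / (-14).
R2 ← R2 − 19·R1.
R3 ← R3 + 16·R1.
R2 ← R2 / (37/7).
R1 ← R1 + 6/7·R2.
R3 ← R3 − 16/7·R2.
R3 ← R3 / (-1372/37).
R1 ← R1 − 289/74·R3.
R2 ← R2 − 405/74·R3.
Reading off the reduced rows gives x_1 = -5/2, x_2 = 3, x_3 = 2.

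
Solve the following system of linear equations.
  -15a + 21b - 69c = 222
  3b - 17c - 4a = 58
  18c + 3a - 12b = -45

Row-reduce:
R1 ← R1 / (-15).
R2 ← R2 + 4·R1.
R3 ← R3 − 3·R1.
R2 ← R2 / (-13/5).
R1 ← R1 + 7/5·R2.
R3 ← R3 + 39/5·R2.
Row 3 reduces to 0 = 3, a contradiction. The system is inconsistent.

no solution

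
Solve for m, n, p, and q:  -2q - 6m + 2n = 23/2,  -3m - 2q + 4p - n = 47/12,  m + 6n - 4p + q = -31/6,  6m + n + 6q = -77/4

m = -2, n = -5/4, p = -4/3, q = -1

Row-reduce the augmented matrix:
R1 ← R1 / (-6).
R2 ← R2 + 3·R1.
R3 ← R3 − 1·R1.
R4 ← R4 − 6·R1.
R2 ← R2 / (-2).
R1 ← R1 + 1/3·R2.
R3 ← R3 − 19/3·R2.
R4 ← R4 − 3·R2.
R3 ← R3 / (26/3).
R1 ← R1 + 2/3·R3.
R2 ← R2 + 2·R3.
R4 ← R4 − 6·R3.
R4 ← R4 / (55/13).
R1 ← R1 − 4/13·R4.
R2 ← R2 + 1/13·R4.
R3 ← R3 + 15/52·R4.
Reading off the reduced rows gives m = -2, n = -5/4, p = -4/3, q = -1.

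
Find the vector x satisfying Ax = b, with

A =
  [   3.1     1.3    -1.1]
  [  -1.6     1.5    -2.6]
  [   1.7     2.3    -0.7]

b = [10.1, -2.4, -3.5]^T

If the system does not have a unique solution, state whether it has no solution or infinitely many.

x_1 = 4, x_2 = -6, x_3 = -5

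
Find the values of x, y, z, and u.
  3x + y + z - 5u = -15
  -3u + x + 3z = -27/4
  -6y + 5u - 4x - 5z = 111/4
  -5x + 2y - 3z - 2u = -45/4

x = 0, y = -11/4, z = 1/4, u = 5/2

Row-reduce the augmented matrix:
R1 ← R1 / (3).
R2 ← R2 − 1·R1.
R3 ← R3 + 4·R1.
R4 ← R4 + 5·R1.
R2 ← R2 / (-1/3).
R1 ← R1 − 1/3·R2.
R3 ← R3 + 14/3·R2.
R4 ← R4 − 11/3·R2.
R3 ← R3 / (-41).
R1 ← R1 − 3·R3.
R2 ← R2 + 8·R3.
R4 ← R4 − 28·R3.
R4 ← R4 / (-549/41).
R1 ← R1 + 72/41·R4.
R2 ← R2 − 28/41·R4.
R3 ← R3 + 17/41·R4.
Reading off the reduced rows gives x = 0, y = -11/4, z = 1/4, u = 5/2.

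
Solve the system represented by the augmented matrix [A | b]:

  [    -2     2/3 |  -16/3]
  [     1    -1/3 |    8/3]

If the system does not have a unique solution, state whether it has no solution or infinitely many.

Row-reduce:
R1 ← R1 / (-2).
R2 ← R2 − 1·R1.
Rank is 1 with 2 unknowns, leaving x_2 free.

infinitely many solutions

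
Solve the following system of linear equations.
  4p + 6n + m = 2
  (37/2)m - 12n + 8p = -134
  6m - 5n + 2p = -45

Row-reduce:
R2 ← R2 − 37/2·R1.
R3 ← R3 − 6·R1.
R2 ← R2 / (-123).
R1 ← R1 − 6·R2.
R3 ← R3 + 41·R2.
Rank is 2 with 3 unknowns, leaving p free.

infinitely many solutions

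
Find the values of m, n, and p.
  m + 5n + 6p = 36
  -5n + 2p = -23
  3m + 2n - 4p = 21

Row-reduce the augmented matrix:
R3 ← R3 − 3·R1.
R2 ← R2 / (-5).
R1 ← R1 − 5·R2.
R3 ← R3 + 13·R2.
R3 ← R3 / (-136/5).
R1 ← R1 − 8·R3.
R2 ← R2 + 2/5·R3.
Reading off the reduced rows gives m = 5, n = 5, p = 1.

m = 5, n = 5, p = 1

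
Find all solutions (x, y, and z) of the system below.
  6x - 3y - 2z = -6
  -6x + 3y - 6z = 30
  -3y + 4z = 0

x = -4, y = -4, z = -3

Row-reduce the augmented matrix:
R1 ← R1 / (6).
R2 ← R2 + 6·R1.
Swap R2 and R3.
R2 ← R2 / (-3).
R1 ← R1 + 1/2·R2.
R3 ← R3 / (-8).
R1 ← R1 + 1·R3.
R2 ← R2 + 4/3·R3.
Reading off the reduced rows gives x = -4, y = -4, z = -3.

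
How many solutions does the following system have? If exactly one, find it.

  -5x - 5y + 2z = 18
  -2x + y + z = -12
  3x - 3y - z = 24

x = 0, y = -6, z = -6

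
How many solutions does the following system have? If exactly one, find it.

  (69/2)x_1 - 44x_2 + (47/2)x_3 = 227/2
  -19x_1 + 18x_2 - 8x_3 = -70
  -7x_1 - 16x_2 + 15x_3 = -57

Row-reduce:
R1 ← R1 / (69/2).
R2 ← R2 + 19·R1.
R3 ← R3 + 7·R1.
R2 ← R2 / (-430/69).
R1 ← R1 + 88/69·R2.
R3 ← R3 + 1720/69·R2.
Row 3 reduces to 0 = -4, a contradiction. The system is inconsistent.

no solution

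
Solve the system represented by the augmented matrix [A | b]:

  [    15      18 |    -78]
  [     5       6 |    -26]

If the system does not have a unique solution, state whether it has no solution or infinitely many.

Row-reduce:
R1 ← R1 / (15).
R2 ← R2 − 5·R1.
Rank is 1 with 2 unknowns, leaving x_2 free.

infinitely many solutions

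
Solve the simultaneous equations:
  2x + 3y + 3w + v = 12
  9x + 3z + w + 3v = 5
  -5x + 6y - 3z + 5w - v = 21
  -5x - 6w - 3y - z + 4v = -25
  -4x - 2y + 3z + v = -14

no solution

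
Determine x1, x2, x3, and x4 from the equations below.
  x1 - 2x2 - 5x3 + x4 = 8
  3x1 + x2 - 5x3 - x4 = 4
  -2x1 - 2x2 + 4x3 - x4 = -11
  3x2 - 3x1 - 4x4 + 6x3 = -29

Row-reduce the augmented matrix:
R2 ← R2 − 3·R1.
R3 ← R3 + 2·R1.
R4 ← R4 + 3·R1.
R2 ← R2 / (7).
R1 ← R1 + 2·R2.
R3 ← R3 + 6·R2.
R4 ← R4 + 3·R2.
R3 ← R3 / (18/7).
R1 ← R1 + 15/7·R3.
R2 ← R2 − 10/7·R3.
R4 ← R4 + 33/7·R3.
R4 ← R4 / (-43/6).
R1 ← R1 + 13/6·R4.
R2 ← R2 − 7/9·R4.
R3 ← R3 + 17/18·R4.
Reading off the reduced rows gives x1 = 3, x2 = 0, x3 = 0, x4 = 5.

x1 = 3, x2 = 0, x3 = 0, x4 = 5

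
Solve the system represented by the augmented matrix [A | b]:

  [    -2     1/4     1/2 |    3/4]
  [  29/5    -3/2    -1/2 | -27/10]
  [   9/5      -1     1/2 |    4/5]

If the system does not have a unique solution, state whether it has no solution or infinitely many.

no solution

Row-reduce:
R1 ← R1 / (-2).
R2 ← R2 − 29/5·R1.
R3 ← R3 − 9/5·R1.
R2 ← R2 / (-31/40).
R1 ← R1 + 1/8·R2.
R3 ← R3 + 31/40·R2.
Row 3 reduces to 0 = 2, a contradiction. The system is inconsistent.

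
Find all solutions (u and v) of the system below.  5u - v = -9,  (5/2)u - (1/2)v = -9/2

infinitely many solutions

Row-reduce:
R1 ← R1 / (5).
R2 ← R2 − 5/2·R1.
Rank is 1 with 2 unknowns, leaving v free.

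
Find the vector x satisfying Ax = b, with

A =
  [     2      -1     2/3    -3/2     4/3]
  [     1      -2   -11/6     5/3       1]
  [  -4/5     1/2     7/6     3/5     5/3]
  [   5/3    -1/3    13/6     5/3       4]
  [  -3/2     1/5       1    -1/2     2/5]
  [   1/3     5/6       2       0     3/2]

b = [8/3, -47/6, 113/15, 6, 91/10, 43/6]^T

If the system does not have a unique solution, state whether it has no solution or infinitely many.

Row-reduce:
R1 ← R1 / (2).
R2 ← R2 − 1·R1.
R3 ← R3 + 4/5·R1.
R4 ← R4 − 5/3·R1.
R5 ← R5 + 3/2·R1.
R6 ← R6 − 1/3·R1.
R2 ← R2 / (-3/2).
R1 ← R1 + 1/2·R2.
R3 ← R3 − 1/10·R2.
R4 ← R4 − 1/2·R2.
R5 ← R5 + 11/20·R2.
R6 ← R6 − 1·R2.
R3 ← R3 / (58/45).
R1 ← R1 − 19/18·R3.
R2 ← R2 − 13/9·R3.
R4 ← R4 − 8/9·R3.
R5 ← R5 − 413/180·R3.
R6 ← R6 − 4/9·R3.
R4 ← R4 / (65/18).
R1 ← R1 + 27/16·R4.
R2 ← R2 + 43/24·R4.
R3 ← R3 − 1/8·R4.
R5 ← R5 + 1343/480·R4.
R6 ← R6 − 65/36·R4.
R5 ← R5 / (-697231/452400).
R1 ← R1 + 26177/45240·R5.
R2 ← R2 + 44891/22620·R5.
R3 ← R3 − 12617/7540·R5.
R4 ← R4 − 766/1885·R5.
Row 6 reduces to 0 = 1/4, a contradiction. The system is inconsistent.

no solution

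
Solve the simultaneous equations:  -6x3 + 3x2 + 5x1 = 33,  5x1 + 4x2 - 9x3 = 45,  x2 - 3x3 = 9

no solution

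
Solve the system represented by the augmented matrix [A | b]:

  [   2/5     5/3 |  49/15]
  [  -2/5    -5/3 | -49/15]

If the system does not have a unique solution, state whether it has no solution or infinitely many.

Row-reduce:
R1 ← R1 / (2/5).
R2 ← R2 + 2/5·R1.
Rank is 1 with 2 unknowns, leaving x_2 free.

infinitely many solutions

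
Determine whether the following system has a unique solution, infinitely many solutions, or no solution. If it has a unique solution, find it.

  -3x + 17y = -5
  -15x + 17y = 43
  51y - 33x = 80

Row-reduce:
R1 ← R1 / (-3).
R2 ← R2 + 15·R1.
R3 ← R3 + 33·R1.
R2 ← R2 / (-68).
R1 ← R1 + 17/3·R2.
R3 ← R3 + 136·R2.
Row 3 reduces to 0 = -1, a contradiction. The system is inconsistent.

no solution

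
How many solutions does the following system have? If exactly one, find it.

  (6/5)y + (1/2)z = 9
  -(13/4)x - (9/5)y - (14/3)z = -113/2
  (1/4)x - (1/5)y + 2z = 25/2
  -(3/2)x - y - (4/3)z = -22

Row-reduce the augmented matrix:
Swap R1 and R2.
R1 ← R1 / (-13/4).
R3 ← R3 − 1/4·R1.
R4 ← R4 + 3/2·R1.
R2 ← R2 / (6/5).
R1 ← R1 − 36/65·R2.
R3 ← R3 + 22/65·R2.
R4 ← R4 + 11/65·R2.
R3 ← R3 / (139/78).
R1 ← R1 − 47/39·R3.
R2 ← R2 − 5/12·R3.
R4 ← R4 − 139/156·R3.
R4 reduces to 0 = 0, so the extra equation is consistent.
Reading off the reduced rows gives x = 6, y = 5, z = 6.

x = 6, y = 5, z = 6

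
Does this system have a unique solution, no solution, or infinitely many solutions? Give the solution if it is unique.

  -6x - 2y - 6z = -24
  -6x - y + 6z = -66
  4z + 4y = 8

Row-reduce the augmented matrix:
R1 ← R1 / (-6).
R2 ← R2 + 6·R1.
R1 ← R1 − 1/3·R2.
R3 ← R3 − 4·R2.
R3 ← R3 / (-44).
R1 ← R1 + 3·R3.
R2 ← R2 − 12·R3.
Reading off the reduced rows gives x = 6, y = 6, z = -4.

x = 6, y = 6, z = -4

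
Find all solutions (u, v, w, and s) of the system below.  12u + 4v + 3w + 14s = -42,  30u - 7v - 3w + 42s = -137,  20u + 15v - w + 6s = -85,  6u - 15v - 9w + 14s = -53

Row-reduce:
R1 ← R1 / (12).
R2 ← R2 − 30·R1.
R3 ← R3 − 20·R1.
R4 ← R4 − 6·R1.
R2 ← R2 / (-17).
R1 ← R1 − 1/3·R2.
R3 ← R3 − 25/3·R2.
R4 ← R4 + 17·R2.
R3 ← R3 / (-379/34).
R1 ← R1 − 3/68·R3.
R2 ← R2 − 21/34·R3.
Rank is 3 with 4 unknowns, leaving s free.

infinitely many solutions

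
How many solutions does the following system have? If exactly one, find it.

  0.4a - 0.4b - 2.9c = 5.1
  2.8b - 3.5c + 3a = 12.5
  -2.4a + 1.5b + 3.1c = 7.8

Row-reduce the augmented matrix:
R1 ← R1 / (2/5).
R2 ← R2 − 3·R1.
R3 ← R3 + 12/5·R1.
R2 ← R2 / (29/5).
R1 ← R1 + 1·R2.
R3 ← R3 + 9/10·R2.
R3 ← R3 / (-13303/1160).
R1 ← R1 + 119/29·R3.
R2 ← R2 − 365/116·R3.
Reading off the reduced rows gives a = -4, b = 5, c = -3.

a = -4, b = 5, c = -3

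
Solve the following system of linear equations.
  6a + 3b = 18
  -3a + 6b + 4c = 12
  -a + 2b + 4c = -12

Row-reduce the augmented matrix:
R1 ← R1 / (6).
R2 ← R2 + 3·R1.
R3 ← R3 + 1·R1.
R2 ← R2 / (15/2).
R1 ← R1 − 1/2·R2.
R3 ← R3 − 5/2·R2.
R3 ← R3 / (8/3).
R1 ← R1 + 4/15·R3.
R2 ← R2 − 8/15·R3.
Reading off the reduced rows gives a = 0, b = 6, c = -6.

a = 0, b = 6, c = -6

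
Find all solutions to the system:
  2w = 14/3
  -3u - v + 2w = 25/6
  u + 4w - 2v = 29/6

u = -1/2, v = 2, w = 7/3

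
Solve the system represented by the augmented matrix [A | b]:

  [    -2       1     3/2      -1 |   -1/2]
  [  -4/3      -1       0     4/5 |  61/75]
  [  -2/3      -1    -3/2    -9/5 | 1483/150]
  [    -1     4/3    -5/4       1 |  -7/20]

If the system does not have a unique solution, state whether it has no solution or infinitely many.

x_1 = -1, x_2 = -7/5, x_3 = -7/3, x_4 = -12/5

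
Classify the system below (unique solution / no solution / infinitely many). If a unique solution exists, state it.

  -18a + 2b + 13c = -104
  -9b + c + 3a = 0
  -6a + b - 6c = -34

a = 6, b = 2, c = 0

Row-reduce the augmented matrix:
R1 ← R1 / (-18).
R2 ← R2 − 3·R1.
R3 ← R3 + 6·R1.
R2 ← R2 / (-26/3).
R1 ← R1 + 1/9·R2.
R3 ← R3 − 1/3·R2.
R3 ← R3 / (-531/52).
R1 ← R1 + 119/156·R3.
R2 ← R2 + 19/52·R3.
Reading off the reduced rows gives a = 6, b = 2, c = 0.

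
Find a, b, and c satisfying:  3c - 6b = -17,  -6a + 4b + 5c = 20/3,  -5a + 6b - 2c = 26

Row-reduce the augmented matrix:
Swap R1 and R2.
R1 ← R1 / (-6).
R3 ← R3 + 5·R1.
R2 ← R2 / (-6).
R1 ← R1 + 2/3·R2.
R3 ← R3 − 8/3·R2.
R3 ← R3 / (-29/6).
R1 ← R1 + 7/6·R3.
R2 ← R2 + 1/2·R3.
Reading off the reduced rows gives a = -7/3, b = 3/2, c = -8/3.

a = -7/3, b = 3/2, c = -8/3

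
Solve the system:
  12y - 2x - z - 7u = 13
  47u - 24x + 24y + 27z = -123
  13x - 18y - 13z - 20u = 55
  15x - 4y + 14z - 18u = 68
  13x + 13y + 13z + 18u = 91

x = 6, y = 2, z = -1, u = 0

Row-reduce the augmented matrix:
R1 ← R1 / (-2).
R2 ← R2 + 24·R1.
R3 ← R3 − 13·R1.
R4 ← R4 − 15·R1.
R5 ← R5 − 13·R1.
R2 ← R2 / (-120).
R1 ← R1 + 6·R2.
R3 ← R3 − 60·R2.
R4 ← R4 − 86·R2.
R5 ← R5 − 91·R2.
Swap R3 and R4.
R3 ← R3 / (689/20).
R1 ← R1 + 29/20·R3.
R2 ← R2 + 13/40·R3.
R5 ← R5 − 1443/40·R3.
Swap R4 and R5.
R4 ← R4 / (15059/318).
R1 ← R1 + 4270/2067·R4.
R2 ← R2 + 277/318·R4.
R3 ← R3 − 1403/2067·R4.
R5 reduces to 0 = 0, so the extra equation is consistent.
Reading off the reduced rows gives x = 6, y = 2, z = -1, u = 0.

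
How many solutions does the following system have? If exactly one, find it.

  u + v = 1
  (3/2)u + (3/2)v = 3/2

Row-reduce:
R2 ← R2 − 3/2·R1.
Rank is 1 with 2 unknowns, leaving v free.

infinitely many solutions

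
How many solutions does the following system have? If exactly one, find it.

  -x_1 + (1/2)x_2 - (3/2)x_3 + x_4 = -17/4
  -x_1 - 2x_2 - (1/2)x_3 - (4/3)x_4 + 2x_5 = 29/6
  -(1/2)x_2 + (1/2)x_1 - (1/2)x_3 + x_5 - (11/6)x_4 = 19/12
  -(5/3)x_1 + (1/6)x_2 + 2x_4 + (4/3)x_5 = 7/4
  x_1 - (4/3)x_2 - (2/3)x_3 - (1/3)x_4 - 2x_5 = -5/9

x_1 = 5/2, x_2 = -5/2, x_3 = 4/3, x_4 = 3/2, x_5 = 5/2

Row-reduce the augmented matrix:
R1 ← R1 / (-1).
R2 ← R2 + 1·R1.
R3 ← R3 − 1/2·R1.
R4 ← R4 + 5/3·R1.
R5 ← R5 − 1·R1.
R2 ← R2 / (-5/2).
R1 ← R1 + 1/2·R2.
R3 ← R3 + 1/4·R2.
R4 ← R4 + 2/3·R2.
R5 ← R5 + 5/6·R2.
R3 ← R3 / (-27/20).
R1 ← R1 − 13/10·R3.
R2 ← R2 + 2/5·R3.
R4 ← R4 − 67/30·R3.
R5 ← R5 + 5/2·R3.
R4 ← R4 / (-70/81).
R1 ← R1 + 43/27·R4.
R2 ← R2 − 34/27·R4.
R3 ← R3 − 22/27·R4.
R5 ← R5 − 94/27·R4.
R5 ← R5 / (1388/315).
R1 ← R1 + 124/35·R5.
R2 ← R2 − 72/35·R5.
R3 ← R3 − 148/105·R5.
R4 ← R4 + 86/35·R5.
Reading off the reduced rows gives x_1 = 5/2, x_2 = -5/2, x_3 = 4/3, x_4 = 3/2, x_5 = 5/2.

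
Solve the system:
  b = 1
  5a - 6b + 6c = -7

Row-reduce:
Swap R1 and R2.
R1 ← R1 / (5).
R1 ← R1 + 6/5·R2.
Rank is 2 with 3 unknowns, leaving c free.

infinitely many solutions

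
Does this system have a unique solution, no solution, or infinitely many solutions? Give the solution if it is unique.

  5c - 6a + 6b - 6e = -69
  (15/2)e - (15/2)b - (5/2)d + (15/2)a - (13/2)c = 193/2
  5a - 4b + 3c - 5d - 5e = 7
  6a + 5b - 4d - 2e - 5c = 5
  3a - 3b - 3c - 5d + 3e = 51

no solution

Row-reduce:
R1 ← R1 / (-6).
R2 ← R2 − 15/2·R1.
R3 ← R3 − 5·R1.
R4 ← R4 − 6·R1.
R5 ← R5 − 3·R1.
Swap R2 and R3.
R1 ← R1 + 1·R2.
R4 ← R4 − 11·R2.
R3 ← R3 / (-1/4).
R1 ← R1 − 19/3·R3.
R2 ← R2 − 43/6·R3.
R4 ← R4 + 473/6·R3.
R5 ← R5 + 1/2·R3.
R4 ← R4 / (2518/3).
R1 ← R1 + 205/3·R4.
R2 ← R2 + 230/3·R4.
R3 ← R3 − 10·R4.
Row 5 reduces to 0 = -4, a contradiction. The system is inconsistent.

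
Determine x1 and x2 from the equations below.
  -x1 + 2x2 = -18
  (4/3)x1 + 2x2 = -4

Row-reduce the augmented matrix:
R1 ← R1 / (-1).
R2 ← R2 − 4/3·R1.
R2 ← R2 / (14/3).
R1 ← R1 + 2·R2.
Reading off the reduced rows gives x1 = 6, x2 = -6.

x1 = 6, x2 = -6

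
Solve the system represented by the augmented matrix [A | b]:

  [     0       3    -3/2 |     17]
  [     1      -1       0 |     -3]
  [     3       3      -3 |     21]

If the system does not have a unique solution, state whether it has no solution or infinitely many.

no solution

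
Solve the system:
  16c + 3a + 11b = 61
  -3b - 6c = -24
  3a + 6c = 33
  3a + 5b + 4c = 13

Row-reduce the augmented matrix:
R1 ← R1 / (3).
R3 ← R3 − 3·R1.
R4 ← R4 − 3·R1.
R2 ← R2 / (-3).
R1 ← R1 − 11/3·R2.
R3 ← R3 + 11·R2.
R4 ← R4 + 6·R2.
R3 ← R3 / (12).
R1 ← R1 + 2·R3.
R2 ← R2 − 2·R3.
R4 reduces to 0 = 0, so the extra equation is consistent.
Reading off the reduced rows gives a = 1, b = -2, c = 5.

a = 1, b = -2, c = 5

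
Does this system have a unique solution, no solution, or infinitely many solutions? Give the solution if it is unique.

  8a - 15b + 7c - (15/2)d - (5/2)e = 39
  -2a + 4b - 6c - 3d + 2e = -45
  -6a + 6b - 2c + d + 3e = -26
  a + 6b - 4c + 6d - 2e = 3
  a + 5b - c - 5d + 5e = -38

no solution

Row-reduce:
R1 ← R1 / (8).
R2 ← R2 + 2·R1.
R3 ← R3 + 6·R1.
R4 ← R4 − 1·R1.
R5 ← R5 − 1·R1.
R2 ← R2 / (1/4).
R1 ← R1 + 15/8·R2.
R3 ← R3 + 21/4·R2.
R4 ← R4 − 63/8·R2.
R5 ← R5 − 55/8·R2.
R3 ← R3 / (-86).
R1 ← R1 + 31·R3.
R2 ← R2 + 17·R3.
R4 ← R4 − 129·R3.
R5 ← R5 − 115·R3.
Swap R4 and R5.
R4 ← R4 / (-1125/86).
R1 ← R1 − 46/43·R4.
R2 ← R2 − 71/43·R4.
R3 ← R3 − 107/86·R4.
Row 5 reduces to 0 = 3, a contradiction. The system is inconsistent.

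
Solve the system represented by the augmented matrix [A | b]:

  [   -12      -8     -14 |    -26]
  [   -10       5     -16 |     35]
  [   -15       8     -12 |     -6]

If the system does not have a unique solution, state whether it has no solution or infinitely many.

x_1 = 6, x_2 = 3, x_3 = -5

Row-reduce the augmented matrix:
R1 ← R1 / (-12).
R2 ← R2 + 10·R1.
R3 ← R3 + 15·R1.
R2 ← R2 / (35/3).
R1 ← R1 − 2/3·R2.
R3 ← R3 − 18·R2.
R3 ← R3 / (853/70).
R1 ← R1 − 99/70·R3.
R2 ← R2 + 13/35·R3.
Reading off the reduced rows gives x_1 = 6, x_2 = 3, x_3 = -5.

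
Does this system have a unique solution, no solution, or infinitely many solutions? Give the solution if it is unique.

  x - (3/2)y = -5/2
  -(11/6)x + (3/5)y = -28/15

Row-reduce the augmented matrix:
R2 ← R2 + 11/6·R1.
R2 ← R2 / (-43/20).
R1 ← R1 + 3/2·R2.
Reading off the reduced rows gives x = 2, y = 3.

x = 2, y = 3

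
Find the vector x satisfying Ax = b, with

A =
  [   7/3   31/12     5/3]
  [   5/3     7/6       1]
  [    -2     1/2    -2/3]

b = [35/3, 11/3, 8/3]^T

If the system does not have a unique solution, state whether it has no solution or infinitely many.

Row-reduce:
R1 ← R1 / (7/3).
R2 ← R2 − 5/3·R1.
R3 ← R3 + 2·R1.
R2 ← R2 / (-19/28).
R1 ← R1 − 31/28·R2.
R3 ← R3 − 19/7·R2.
Row 3 reduces to 0 = -6, a contradiction. The system is inconsistent.

no solution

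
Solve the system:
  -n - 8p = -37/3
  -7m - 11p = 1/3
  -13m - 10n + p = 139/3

m = -8/3, n = -1, p = 5/3

Row-reduce the augmented matrix:
Swap R1 and R2.
R1 ← R1 / (-7).
R3 ← R3 + 13·R1.
R2 ← R2 / (-1).
R3 ← R3 + 10·R2.
R3 ← R3 / (710/7).
R1 ← R1 − 11/7·R3.
R2 ← R2 − 8·R3.
Reading off the reduced rows gives m = -8/3, n = -1, p = 5/3.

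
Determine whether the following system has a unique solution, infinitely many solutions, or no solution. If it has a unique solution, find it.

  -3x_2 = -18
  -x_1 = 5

Row-reduce the augmented matrix:
Swap R1 and R2.
R1 ← R1 / (-1).
R2 ← R2 / (-3).
Reading off the reduced rows gives x_1 = -5, x_2 = 6.

x_1 = -5, x_2 = 6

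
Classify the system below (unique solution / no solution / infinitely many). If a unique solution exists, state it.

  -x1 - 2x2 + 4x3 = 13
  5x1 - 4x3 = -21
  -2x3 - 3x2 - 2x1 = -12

Row-reduce the augmented matrix:
R1 ← R1 / (-1).
R2 ← R2 − 5·R1.
R3 ← R3 + 2·R1.
R2 ← R2 / (-10).
R1 ← R1 − 2·R2.
R3 ← R3 − 1·R2.
R3 ← R3 / (-42/5).
R1 ← R1 + 4/5·R3.
R2 ← R2 + 8/5·R3.
Reading off the reduced rows gives x1 = -1, x2 = 2, x3 = 4.

x1 = -1, x2 = 2, x3 = 4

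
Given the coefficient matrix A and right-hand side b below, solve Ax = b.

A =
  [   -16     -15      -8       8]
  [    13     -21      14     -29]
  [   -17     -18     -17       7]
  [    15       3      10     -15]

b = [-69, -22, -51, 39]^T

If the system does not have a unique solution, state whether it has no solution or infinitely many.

Row-reduce:
R1 ← R1 / (-16).
R2 ← R2 − 13·R1.
R3 ← R3 + 17·R1.
R4 ← R4 − 15·R1.
R2 ← R2 / (-531/16).
R1 ← R1 − 15/16·R2.
R3 ← R3 + 33/16·R2.
R4 ← R4 + 177/16·R2.
R3 ← R3 / (-529/59).
R1 ← R1 − 42/59·R3.
R2 ← R2 + 40/177·R3.
Row 4 reduces to 0 = 1/3, a contradiction. The system is inconsistent.

no solution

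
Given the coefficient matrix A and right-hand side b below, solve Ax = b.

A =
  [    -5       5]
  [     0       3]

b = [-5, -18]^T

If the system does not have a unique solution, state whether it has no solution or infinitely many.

x_1 = -5, x_2 = -6

Row-reduce the augmented matrix:
R1 ← R1 / (-5).
R2 ← R2 / (3).
R1 ← R1 + 1·R2.
Reading off the reduced rows gives x_1 = -5, x_2 = -6.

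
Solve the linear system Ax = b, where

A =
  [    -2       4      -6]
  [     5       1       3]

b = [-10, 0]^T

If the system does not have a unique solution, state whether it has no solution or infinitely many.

Row-reduce:
R1 ← R1 / (-2).
R2 ← R2 − 5·R1.
R2 ← R2 / (11).
R1 ← R1 + 2·R2.
Rank is 2 with 3 unknowns, leaving x_3 free.

infinitely many solutions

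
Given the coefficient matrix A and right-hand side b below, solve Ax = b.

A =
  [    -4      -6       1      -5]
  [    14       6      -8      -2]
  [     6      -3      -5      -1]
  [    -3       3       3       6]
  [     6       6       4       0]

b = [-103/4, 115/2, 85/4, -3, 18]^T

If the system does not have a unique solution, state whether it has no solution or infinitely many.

x_1 = 3, x_2 = 1, x_3 = -3/2, x_4 = 5/4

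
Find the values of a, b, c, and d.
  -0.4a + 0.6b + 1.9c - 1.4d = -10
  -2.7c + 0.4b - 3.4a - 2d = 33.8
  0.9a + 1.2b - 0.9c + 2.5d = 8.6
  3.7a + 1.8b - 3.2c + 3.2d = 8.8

Row-reduce the augmented matrix:
R1 ← R1 / (-2/5).
R2 ← R2 + 17/5·R1.
R3 ← R3 − 9/10·R1.
R4 ← R4 − 37/10·R1.
R2 ← R2 / (-47/10).
R1 ← R1 + 3/2·R2.
R3 ← R3 − 51/20·R2.
R4 ← R4 − 147/20·R2.
R3 ← R3 / (-6441/940).
R1 ← R1 − 119/94·R3.
R2 ← R2 − 377/94·R3.
R4 ← R4 + 14197/940·R3.
R4 ← R4 / (-301087/64410).
R1 ← R1 − 7811/6441·R4.
R2 ← R2 − 4232/6441·R4.
R3 ← R3 + 4438/6441·R4.
Reading off the reduced rows gives a = -6, b = 3, c = -6, d = 2.

a = -6, b = 3, c = -6, d = 2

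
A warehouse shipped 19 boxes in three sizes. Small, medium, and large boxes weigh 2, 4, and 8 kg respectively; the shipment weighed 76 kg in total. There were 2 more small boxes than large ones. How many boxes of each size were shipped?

small boxes: 4, medium boxes: 13, large boxes: 2

Let s = small boxes, m = medium boxes, l = large boxes.
  l + s + m = 19
  2s + 4m + 8l = 76
  s - l = 2
Row-reduce the augmented matrix:
R2 ← R2 − 2·R1.
R3 ← R3 − 1·R1.
R2 ← R2 / (2).
R1 ← R1 − 1·R2.
R3 ← R3 + 1·R2.
R1 ← R1 + 2·R3.
R2 ← R2 − 3·R3.
Reading off the reduced rows gives s = 4, m = 13, l = 2.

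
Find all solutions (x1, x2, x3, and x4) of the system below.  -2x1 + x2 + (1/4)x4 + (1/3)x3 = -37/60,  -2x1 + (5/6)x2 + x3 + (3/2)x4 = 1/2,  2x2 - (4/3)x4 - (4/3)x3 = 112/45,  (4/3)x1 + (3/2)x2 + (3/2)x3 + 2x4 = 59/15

Row-reduce the augmented matrix:
R1 ← R1 / (-2).
R2 ← R2 + 2·R1.
R4 ← R4 − 4/3·R1.
R2 ← R2 / (-1/6).
R1 ← R1 + 1/2·R2.
R3 ← R3 − 2·R2.
R4 ← R4 − 13/6·R2.
R3 ← R3 / (20/3).
R1 ← R1 + 13/6·R3.
R2 ← R2 + 4·R3.
R4 ← R4 − 187/18·R3.
R4 ← R4 / (-1037/360).
R1 ← R1 − 17/30·R4.
R2 ← R2 − 7/10·R4.
R3 ← R3 − 41/20·R4.
Reading off the reduced rows gives x1 = 4/5, x2 = 6/5, x3 = -12/5, x4 = 7/3.

x1 = 4/5, x2 = 6/5, x3 = -12/5, x4 = 7/3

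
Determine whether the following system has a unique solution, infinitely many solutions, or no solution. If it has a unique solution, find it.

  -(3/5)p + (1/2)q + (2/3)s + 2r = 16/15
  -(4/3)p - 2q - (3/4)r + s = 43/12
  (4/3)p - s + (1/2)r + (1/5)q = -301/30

Row-reduce:
R1 ← R1 / (-3/5).
R2 ← R2 + 4/3·R1.
R3 ← R3 − 4/3·R1.
R2 ← R2 / (-28/9).
R1 ← R1 + 5/6·R2.
R3 ← R3 − 59/45·R2.
R3 ← R3 / (1543/560).
R1 ← R1 + 435/224·R3.
R2 ← R2 − 187/112·R3.
Rank is 3 with 4 unknowns, leaving s free.

infinitely many solutions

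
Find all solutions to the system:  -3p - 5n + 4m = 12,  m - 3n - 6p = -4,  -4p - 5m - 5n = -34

m = 5, n = 1, p = 1

Row-reduce the augmented matrix:
R1 ← R1 / (4).
R2 ← R2 − 1·R1.
R3 ← R3 + 5·R1.
R2 ← R2 / (-7/4).
R1 ← R1 + 5/4·R2.
R3 ← R3 + 45/4·R2.
R3 ← R3 / (26).
R1 ← R1 − 3·R3.
R2 ← R2 − 3·R3.
Reading off the reduced rows gives m = 5, n = 1, p = 1.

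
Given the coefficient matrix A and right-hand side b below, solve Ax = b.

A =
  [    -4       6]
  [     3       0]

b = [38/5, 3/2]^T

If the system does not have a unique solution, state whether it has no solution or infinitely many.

x_1 = 1/2, x_2 = 8/5

Row-reduce the augmented matrix:
R1 ← R1 / (-4).
R2 ← R2 − 3·R1.
R2 ← R2 / (9/2).
R1 ← R1 + 3/2·R2.
Reading off the reduced rows gives x_1 = 1/2, x_2 = 8/5.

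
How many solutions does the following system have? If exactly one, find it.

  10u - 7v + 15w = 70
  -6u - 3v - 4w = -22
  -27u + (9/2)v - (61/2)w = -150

Row-reduce:
R1 ← R1 / (10).
R2 ← R2 + 6·R1.
R3 ← R3 + 27·R1.
R2 ← R2 / (-36/5).
R1 ← R1 + 7/10·R2.
R3 ← R3 + 72/5·R2.
Row 3 reduces to 0 = -1, a contradiction. The system is inconsistent.

no solution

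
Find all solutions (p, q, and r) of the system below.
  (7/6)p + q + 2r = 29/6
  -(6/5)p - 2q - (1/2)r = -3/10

infinitely many solutions

Row-reduce:
R1 ← R1 / (7/6).
R2 ← R2 + 6/5·R1.
R2 ← R2 / (-34/35).
R1 ← R1 − 6/7·R2.
Rank is 2 with 3 unknowns, leaving r free.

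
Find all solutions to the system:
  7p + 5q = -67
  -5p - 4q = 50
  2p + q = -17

p = -6, q = -5

Row-reduce the augmented matrix:
R1 ← R1 / (7).
R2 ← R2 + 5·R1.
R3 ← R3 − 2·R1.
R2 ← R2 / (-3/7).
R1 ← R1 − 5/7·R2.
R3 ← R3 + 3/7·R2.
R3 reduces to 0 = 0, so the extra equation is consistent.
Reading off the reduced rows gives p = -6, q = -5.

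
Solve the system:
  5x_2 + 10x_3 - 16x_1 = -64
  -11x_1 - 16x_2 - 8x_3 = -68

infinitely many solutions

Row-reduce:
R1 ← R1 / (-16).
R2 ← R2 + 11·R1.
R2 ← R2 / (-311/16).
R1 ← R1 + 5/16·R2.
Rank is 2 with 3 unknowns, leaving x_3 free.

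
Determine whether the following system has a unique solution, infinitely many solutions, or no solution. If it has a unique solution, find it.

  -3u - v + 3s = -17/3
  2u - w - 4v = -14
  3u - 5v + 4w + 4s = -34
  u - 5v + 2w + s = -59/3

u = -2, v = 8/3, w = -2/3, s = -3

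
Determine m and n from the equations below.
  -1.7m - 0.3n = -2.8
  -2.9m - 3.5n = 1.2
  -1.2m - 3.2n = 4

Row-reduce the augmented matrix:
R1 ← R1 / (-17/10).
R2 ← R2 + 29/10·R1.
R3 ← R3 + 6/5·R1.
R2 ← R2 / (-254/85).
R1 ← R1 − 3/17·R2.
R3 ← R3 + 254/85·R2.
R3 reduces to 0 = 0, so the extra equation is consistent.
Reading off the reduced rows gives m = 2, n = -2.

m = 2, n = -2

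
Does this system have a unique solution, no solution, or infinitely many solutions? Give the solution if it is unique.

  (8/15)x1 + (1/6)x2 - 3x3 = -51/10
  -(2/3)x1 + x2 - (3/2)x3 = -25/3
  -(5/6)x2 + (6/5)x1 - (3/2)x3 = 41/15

Row-reduce:
R1 ← R1 / (8/15).
R2 ← R2 + 2/3·R1.
R3 ← R3 − 6/5·R1.
R2 ← R2 / (29/24).
R1 ← R1 − 5/16·R2.
R3 ← R3 + 29/24·R2.
Row 3 reduces to 0 = -1/2, a contradiction. The system is inconsistent.

no solution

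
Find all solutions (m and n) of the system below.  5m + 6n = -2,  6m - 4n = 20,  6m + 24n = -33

no solution

Row-reduce:
R1 ← R1 / (5).
R2 ← R2 − 6·R1.
R3 ← R3 − 6·R1.
R2 ← R2 / (-56/5).
R1 ← R1 − 6/5·R2.
R3 ← R3 − 84/5·R2.
Row 3 reduces to 0 = 3, a contradiction. The system is inconsistent.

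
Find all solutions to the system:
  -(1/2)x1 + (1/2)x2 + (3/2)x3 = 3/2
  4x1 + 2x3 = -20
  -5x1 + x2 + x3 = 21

Row-reduce:
R1 ← R1 / (-1/2).
R2 ← R2 − 4·R1.
R3 ← R3 + 5·R1.
R2 ← R2 / (4).
R1 ← R1 + 1·R2.
R3 ← R3 + 4·R2.
Row 3 reduces to 0 = -2, a contradiction. The system is inconsistent.

no solution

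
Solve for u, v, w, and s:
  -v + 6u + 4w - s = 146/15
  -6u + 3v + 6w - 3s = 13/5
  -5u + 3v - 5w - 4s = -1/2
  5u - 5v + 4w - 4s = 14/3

u = 7/5, v = 5/3, w = 1/2, s = -1

Row-reduce the augmented matrix:
R1 ← R1 / (6).
R2 ← R2 + 6·R1.
R3 ← R3 + 5·R1.
R4 ← R4 − 5·R1.
R2 ← R2 / (2).
R1 ← R1 + 1/6·R2.
R3 ← R3 − 13/6·R2.
R4 ← R4 + 25/6·R2.
R3 ← R3 / (-25/2).
R1 ← R1 − 3/2·R3.
R2 ← R2 − 5·R3.
R4 ← R4 − 43/2·R3.
R4 ← R4 / (-309/25).
R1 ← R1 + 14/25·R4.
R2 ← R2 + 11/5·R4.
R3 ← R3 − 1/25·R4.
Reading off the reduced rows gives u = 7/5, v = 5/3, w = 1/2, s = -1.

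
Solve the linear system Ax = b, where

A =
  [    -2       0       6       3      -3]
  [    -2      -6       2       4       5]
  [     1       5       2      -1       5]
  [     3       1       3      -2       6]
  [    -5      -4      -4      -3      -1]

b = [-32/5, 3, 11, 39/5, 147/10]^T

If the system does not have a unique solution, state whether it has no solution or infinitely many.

Row-reduce the augmented matrix:
R1 ← R1 / (-2).
R2 ← R2 + 2·R1.
R3 ← R3 − 1·R1.
R4 ← R4 − 3·R1.
R5 ← R5 + 5·R1.
R2 ← R2 / (-6).
R3 ← R3 − 5·R2.
R4 ← R4 − 1·R2.
R5 ← R5 + 4·R2.
R3 ← R3 / (5/3).
R1 ← R1 + 3·R3.
R2 ← R2 − 2/3·R3.
R4 ← R4 − 34/3·R3.
R5 ← R5 + 49/3·R3.
R4 ← R4 / (-32/5).
R1 ← R1 − 9/10·R4.
R2 ← R2 + 7/10·R4.
R3 ← R3 − 4/5·R4.
R5 ← R5 − 19/10·R4.
R5 ← R5 / (10383/128).
R1 ← R1 − 1341/128·R5.
R2 ← R2 − 237/128·R5.
R3 ← R3 + 35/16·R5.
R4 ← R4 − 663/64·R5.
Reading off the reduced rows gives x_1 = -5/2, x_2 = 1/2, x_3 = 0, x_4 = -2, x_5 = 9/5.

x_1 = -5/2, x_2 = 1/2, x_3 = 0, x_4 = -2, x_5 = 9/5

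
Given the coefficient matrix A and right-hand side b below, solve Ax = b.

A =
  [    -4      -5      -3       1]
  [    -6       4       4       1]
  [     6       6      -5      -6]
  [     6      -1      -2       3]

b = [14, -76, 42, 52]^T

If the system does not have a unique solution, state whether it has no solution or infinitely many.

Row-reduce the augmented matrix:
R1 ← R1 / (-4).
R2 ← R2 + 6·R1.
R3 ← R3 − 6·R1.
R4 ← R4 − 6·R1.
R2 ← R2 / (23/2).
R1 ← R1 − 5/4·R2.
R3 ← R3 + 3/2·R2.
R4 ← R4 + 17/2·R2.
R3 ← R3 / (-193/23).
R1 ← R1 + 4/23·R3.
R2 ← R2 − 17/23·R3.
R4 ← R4 + 5/23·R3.
R4 ← R4 / (820/193).
R1 ← R1 + 39/386·R4.
R2 ← R2 + 86/193·R4.
R3 ← R3 − 105/193·R4.
Reading off the reduced rows gives x_1 = 6, x_2 = -4, x_3 = -6, x_4 = 0.

x_1 = 6, x_2 = -4, x_3 = -6, x_4 = 0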